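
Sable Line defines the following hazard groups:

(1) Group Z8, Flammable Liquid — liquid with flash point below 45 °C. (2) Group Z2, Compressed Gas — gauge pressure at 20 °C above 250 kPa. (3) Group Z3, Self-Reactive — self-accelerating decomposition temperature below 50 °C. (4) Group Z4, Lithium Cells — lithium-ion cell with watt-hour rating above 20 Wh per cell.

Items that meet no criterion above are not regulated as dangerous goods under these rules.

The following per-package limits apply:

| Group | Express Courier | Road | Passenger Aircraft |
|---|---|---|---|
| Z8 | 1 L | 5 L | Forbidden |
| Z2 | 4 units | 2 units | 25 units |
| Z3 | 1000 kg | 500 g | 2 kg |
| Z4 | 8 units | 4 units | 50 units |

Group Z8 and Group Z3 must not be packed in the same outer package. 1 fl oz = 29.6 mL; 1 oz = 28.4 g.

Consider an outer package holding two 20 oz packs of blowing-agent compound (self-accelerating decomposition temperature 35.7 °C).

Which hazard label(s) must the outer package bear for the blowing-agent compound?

Group Z3

Self-accelerating decomposition temperature 35.7 °C meets the Group Z3 criterion (Self-Reactive), so the blowing-agent compound is Group Z3.
Only the Group Z3 label is required.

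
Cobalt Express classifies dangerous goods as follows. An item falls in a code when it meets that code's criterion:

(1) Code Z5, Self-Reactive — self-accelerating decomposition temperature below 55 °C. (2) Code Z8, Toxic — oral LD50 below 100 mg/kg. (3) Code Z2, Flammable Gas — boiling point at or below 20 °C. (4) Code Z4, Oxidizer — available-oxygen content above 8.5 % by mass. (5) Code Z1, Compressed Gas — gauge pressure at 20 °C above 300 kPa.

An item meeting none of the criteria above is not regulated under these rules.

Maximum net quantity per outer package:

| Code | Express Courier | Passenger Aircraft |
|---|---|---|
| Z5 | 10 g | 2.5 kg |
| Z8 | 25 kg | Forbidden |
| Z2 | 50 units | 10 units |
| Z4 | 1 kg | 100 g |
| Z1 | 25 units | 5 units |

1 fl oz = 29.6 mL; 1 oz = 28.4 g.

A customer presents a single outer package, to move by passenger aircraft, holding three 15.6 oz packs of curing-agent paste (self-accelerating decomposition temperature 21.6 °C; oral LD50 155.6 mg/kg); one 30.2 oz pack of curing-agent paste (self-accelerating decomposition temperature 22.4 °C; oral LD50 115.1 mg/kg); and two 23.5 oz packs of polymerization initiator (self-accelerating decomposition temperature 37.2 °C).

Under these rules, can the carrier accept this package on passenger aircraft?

No

Curing-agent paste: self-accelerating decomposition temperature 21.6 °C < 55 °C → Code Z5 (Self-Reactive).
Self-accelerating decomposition temperature 22.4 °C meets the Code Z5 criterion (Self-Reactive), so the curing-agent paste is Code Z5.
With self-accelerating decomposition temperature 37.2 °C (< 55 °C), the polymerization initiator falls in Code Z5.
Code Z5 net quantity: (three 15.6 oz packs = 1329.12 g) + (one 30.2 oz pack = 857.68 g) + (two 23.5 oz packs = 1334.8 g) = 3521.6 g.
3521.6 g exceeds the passenger aircraft limit of 2.5 kg for Code Z5.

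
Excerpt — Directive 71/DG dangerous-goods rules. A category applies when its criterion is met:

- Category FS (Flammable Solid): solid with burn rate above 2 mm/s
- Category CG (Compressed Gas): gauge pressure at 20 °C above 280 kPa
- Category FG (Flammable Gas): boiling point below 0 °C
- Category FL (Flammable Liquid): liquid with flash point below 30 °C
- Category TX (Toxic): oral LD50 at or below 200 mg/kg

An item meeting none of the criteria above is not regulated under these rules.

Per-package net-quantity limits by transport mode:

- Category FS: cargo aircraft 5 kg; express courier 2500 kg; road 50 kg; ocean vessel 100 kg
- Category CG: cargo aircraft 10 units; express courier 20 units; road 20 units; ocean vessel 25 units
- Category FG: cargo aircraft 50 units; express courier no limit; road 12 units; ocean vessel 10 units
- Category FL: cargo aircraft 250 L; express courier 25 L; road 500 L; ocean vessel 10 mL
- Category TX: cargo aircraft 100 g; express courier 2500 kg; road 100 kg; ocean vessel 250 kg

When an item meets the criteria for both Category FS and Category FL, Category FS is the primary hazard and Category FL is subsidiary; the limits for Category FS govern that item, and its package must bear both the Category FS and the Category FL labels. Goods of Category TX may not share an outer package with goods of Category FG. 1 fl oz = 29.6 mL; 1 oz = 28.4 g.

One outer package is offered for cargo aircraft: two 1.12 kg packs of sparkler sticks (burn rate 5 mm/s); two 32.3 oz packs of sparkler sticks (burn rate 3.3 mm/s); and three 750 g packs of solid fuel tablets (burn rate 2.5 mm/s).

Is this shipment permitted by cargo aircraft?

With burn rate 5 mm/s (> 2 mm/s), the sparkler sticks fall in Category FS.
Sparkler sticks: burn rate 3.3 mm/s > 2 mm/s → Category FS (Flammable Solid).
Burn rate 2.5 mm/s meets the Category FS criterion (Flammable Solid), so the solid fuel tablets are Category FS.
Total Category FS: (two 1.12 kg packs = 2.24 kg) + (two 32.3 oz packs = 1834.64 g) + (three 750 g packs = 2.25 kg) = 6324.64 g.
6324.64 g > 5 kg (cargo aircraft limit, Category FS) — over the limit.

No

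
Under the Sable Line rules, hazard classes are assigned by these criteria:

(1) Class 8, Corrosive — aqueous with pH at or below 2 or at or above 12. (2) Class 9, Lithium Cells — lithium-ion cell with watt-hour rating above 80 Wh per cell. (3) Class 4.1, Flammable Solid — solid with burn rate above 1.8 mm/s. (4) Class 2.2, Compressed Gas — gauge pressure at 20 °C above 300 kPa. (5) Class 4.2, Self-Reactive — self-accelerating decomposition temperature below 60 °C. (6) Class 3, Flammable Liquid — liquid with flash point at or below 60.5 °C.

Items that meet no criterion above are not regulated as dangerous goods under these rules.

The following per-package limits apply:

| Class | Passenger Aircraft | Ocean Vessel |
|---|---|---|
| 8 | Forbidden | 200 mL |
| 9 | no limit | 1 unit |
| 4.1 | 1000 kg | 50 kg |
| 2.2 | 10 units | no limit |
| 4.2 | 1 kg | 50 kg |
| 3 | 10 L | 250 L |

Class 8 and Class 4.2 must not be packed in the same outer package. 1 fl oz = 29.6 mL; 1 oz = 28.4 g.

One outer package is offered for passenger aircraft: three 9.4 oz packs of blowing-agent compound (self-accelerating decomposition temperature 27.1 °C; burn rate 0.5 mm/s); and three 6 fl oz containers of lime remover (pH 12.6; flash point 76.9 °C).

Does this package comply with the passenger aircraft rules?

No

The blowing-agent compound has self-accelerating decomposition temperature 27.1 °C, which is < 60 °C, so it is Class 4.2 (Self-Reactive).
With pH 12.6 (≥ 12), the lime remover falls in Class 8.
Class 8 quantity: three 6 fl oz containers = 532.8 mL.
By passenger aircraft, Class 8 is Forbidden regardless of quantity.
Class 4.2 quantity: three 9.4 oz packs = 800.88 g.
800.88 g ≤ 1 kg (passenger aircraft limit, Class 4.2) — within limit.
Class 8 and Class 4.2 may not share an outer package.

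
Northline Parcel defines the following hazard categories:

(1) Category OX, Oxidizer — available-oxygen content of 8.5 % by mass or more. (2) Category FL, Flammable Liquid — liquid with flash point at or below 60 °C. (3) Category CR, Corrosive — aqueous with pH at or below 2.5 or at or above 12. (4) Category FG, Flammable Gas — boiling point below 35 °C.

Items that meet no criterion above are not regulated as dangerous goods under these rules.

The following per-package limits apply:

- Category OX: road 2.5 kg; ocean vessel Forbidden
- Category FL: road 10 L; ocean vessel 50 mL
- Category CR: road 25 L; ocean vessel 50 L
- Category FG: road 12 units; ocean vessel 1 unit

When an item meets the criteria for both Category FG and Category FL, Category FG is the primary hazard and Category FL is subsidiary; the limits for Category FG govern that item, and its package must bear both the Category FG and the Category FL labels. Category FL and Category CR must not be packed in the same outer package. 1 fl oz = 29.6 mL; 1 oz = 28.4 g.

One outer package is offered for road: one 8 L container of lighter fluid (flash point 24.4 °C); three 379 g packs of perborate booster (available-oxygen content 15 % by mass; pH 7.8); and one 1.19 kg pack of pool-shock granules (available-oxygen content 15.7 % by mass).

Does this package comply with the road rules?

Yes

With flash point 24.4 °C (≤ 60 °C), the lighter fluid falls in Category FL.
Available-oxygen content 15 % by mass meets the Category OX criterion (Oxidizer), so the perborate booster is Category OX.
The pool-shock granules have available-oxygen content 15.7 % by mass, which is ≥ 8.5 % by mass, so they are Category OX (Oxidizer).
Category FL quantity: 8 L.
That is within the Category FL road limit of 10 L.
Category OX net quantity: (three 379 g packs = 1.137 kg) + 1.19 kg = 2.327 kg.
2.327 kg ≤ 2.5 kg (road limit, Category OX) — within limit.
The segregation rule (Category FL with Category CR) does not apply to Category FL with Category OX.
Every hazard category is within its road limit and no segregation rule is violated.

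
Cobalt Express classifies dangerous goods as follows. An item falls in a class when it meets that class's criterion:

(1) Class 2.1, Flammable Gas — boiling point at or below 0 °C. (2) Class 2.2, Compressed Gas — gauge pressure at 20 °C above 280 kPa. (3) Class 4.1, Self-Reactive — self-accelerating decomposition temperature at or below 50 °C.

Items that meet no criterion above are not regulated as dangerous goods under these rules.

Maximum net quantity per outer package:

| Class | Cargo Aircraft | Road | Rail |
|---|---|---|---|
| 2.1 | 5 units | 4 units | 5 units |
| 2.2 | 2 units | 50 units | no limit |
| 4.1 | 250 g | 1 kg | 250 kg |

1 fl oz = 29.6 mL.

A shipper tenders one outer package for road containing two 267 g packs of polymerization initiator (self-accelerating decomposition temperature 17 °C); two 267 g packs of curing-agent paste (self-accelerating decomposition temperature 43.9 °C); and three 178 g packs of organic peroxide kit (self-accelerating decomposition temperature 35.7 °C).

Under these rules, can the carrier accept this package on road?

Self-accelerating decomposition temperature 17 °C meets the Class 4.1 criterion (Self-Reactive), so the polymerization initiator is Class 4.1.
Self-accelerating decomposition temperature 43.9 °C meets the Class 4.1 criterion (Self-Reactive), so the curing-agent paste is Class 4.1.
The organic peroxide kit has self-accelerating decomposition temperature 35.7 °C, which is ≤ 50 °C, so it is Class 4.1 (Self-Reactive).
Class 4.1 net quantity: (two 267 g packs = 534 g) + (two 267 g packs = 534 g) + (three 178 g packs = 534 g) = 1.602 kg.
1.602 kg exceeds the road limit of 1 kg for Class 4.1.

No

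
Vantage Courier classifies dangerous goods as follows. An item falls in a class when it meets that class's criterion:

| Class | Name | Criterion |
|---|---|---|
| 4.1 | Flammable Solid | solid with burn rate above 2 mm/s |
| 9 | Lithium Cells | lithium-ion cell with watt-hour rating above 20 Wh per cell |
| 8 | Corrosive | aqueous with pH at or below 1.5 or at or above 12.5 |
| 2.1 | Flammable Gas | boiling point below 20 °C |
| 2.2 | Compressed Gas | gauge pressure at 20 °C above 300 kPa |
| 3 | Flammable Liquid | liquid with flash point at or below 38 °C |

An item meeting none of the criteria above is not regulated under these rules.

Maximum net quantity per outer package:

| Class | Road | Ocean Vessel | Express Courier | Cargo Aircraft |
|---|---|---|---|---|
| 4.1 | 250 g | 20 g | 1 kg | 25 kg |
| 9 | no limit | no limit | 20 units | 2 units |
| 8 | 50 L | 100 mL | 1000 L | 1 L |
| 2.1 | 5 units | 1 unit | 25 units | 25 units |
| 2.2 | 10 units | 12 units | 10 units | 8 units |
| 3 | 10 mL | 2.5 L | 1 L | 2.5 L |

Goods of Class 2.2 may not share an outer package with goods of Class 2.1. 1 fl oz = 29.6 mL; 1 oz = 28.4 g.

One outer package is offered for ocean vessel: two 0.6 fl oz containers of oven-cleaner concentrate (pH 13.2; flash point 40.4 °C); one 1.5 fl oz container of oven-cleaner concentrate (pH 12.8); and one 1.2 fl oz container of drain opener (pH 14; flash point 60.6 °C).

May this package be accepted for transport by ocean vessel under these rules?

With pH 13.2 (≥ 12.5), the oven-cleaner concentrate falls in Class 8.
The oven-cleaner concentrate has pH 12.8, which is ≥ 12.5, so it is Class 8 (Corrosive).
With pH 14 (≥ 12.5), the drain opener falls in Class 8.
Class 8 net quantity: (two 0.6 fl oz containers = 35.52 mL) + (one 1.5 fl oz container = 44.4 mL) + (one 1.2 fl oz container = 35.52 mL) = 115.44 mL.
115.44 mL exceeds the ocean vessel limit of 100 mL for Class 8.

No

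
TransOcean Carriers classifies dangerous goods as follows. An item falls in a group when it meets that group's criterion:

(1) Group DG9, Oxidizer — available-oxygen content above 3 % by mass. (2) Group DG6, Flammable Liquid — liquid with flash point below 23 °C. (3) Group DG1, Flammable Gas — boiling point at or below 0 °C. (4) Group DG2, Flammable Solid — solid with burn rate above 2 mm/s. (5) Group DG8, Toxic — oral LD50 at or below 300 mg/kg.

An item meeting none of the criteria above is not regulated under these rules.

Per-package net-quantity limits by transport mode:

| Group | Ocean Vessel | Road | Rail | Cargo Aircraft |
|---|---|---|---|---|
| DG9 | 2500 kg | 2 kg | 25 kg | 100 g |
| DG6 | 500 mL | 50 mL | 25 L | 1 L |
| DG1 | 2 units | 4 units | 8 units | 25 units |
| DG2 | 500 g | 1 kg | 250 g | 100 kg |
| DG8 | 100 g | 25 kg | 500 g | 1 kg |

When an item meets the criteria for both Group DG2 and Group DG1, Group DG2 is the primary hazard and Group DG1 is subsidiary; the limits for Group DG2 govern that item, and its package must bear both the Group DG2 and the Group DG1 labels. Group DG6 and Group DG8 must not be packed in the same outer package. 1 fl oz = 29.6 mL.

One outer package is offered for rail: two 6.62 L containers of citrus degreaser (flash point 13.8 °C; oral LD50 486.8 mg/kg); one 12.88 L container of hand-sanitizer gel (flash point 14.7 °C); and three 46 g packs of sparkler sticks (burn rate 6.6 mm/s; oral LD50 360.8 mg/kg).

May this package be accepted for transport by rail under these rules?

The citrus degreaser has flash point 13.8 °C, which is < 23 °C, so it is Group DG6 (Flammable Liquid).
With flash point 14.7 °C (< 23 °C), the hand-sanitizer gel falls in Group DG6.
Burn rate 6.6 mm/s meets the Group DG2 criterion (Flammable Solid), so the sparkler sticks are Group DG2.
Group DG6 net quantity: (two 6.62 L containers = 13.24 L) + 12.88 L = 26.12 L.
26.12 L > 25 L (rail limit, Group DG6) — over the limit.
Group DG2 quantity: three 46 g packs = 138 g.
That is within the Group DG2 rail limit of 250 g.
The segregation rule (Group DG6 with Group DG8) does not apply to Group DG6 with Group DG2.

No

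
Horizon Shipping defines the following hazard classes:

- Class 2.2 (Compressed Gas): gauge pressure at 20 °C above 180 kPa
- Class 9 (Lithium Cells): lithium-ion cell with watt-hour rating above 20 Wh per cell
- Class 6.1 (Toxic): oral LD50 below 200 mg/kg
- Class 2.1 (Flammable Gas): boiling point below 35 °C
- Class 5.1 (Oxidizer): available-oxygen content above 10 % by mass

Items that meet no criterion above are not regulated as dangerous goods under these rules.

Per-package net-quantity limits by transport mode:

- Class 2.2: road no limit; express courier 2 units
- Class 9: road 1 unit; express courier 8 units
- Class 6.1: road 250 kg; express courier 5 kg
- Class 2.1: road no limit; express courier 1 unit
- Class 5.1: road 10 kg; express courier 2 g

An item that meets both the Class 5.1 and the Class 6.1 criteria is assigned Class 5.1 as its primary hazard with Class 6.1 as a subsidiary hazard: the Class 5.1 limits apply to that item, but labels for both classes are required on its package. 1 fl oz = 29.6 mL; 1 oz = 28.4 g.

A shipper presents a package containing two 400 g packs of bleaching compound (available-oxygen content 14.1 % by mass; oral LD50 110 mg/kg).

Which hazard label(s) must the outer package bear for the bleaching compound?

The bleaching compound has available-oxygen content 14.1 % by mass, which is > 10 % by mass, so it is Class 5.1 (Oxidizer).
With oral LD50 110 mg/kg (< 200 mg/kg), the bleaching compound falls in Class 6.1.
By the precedence rule Class 5.1 is primary and Class 6.1 is subsidiary, and that rule requires both labels on the package.

Class 5.1 and 6.1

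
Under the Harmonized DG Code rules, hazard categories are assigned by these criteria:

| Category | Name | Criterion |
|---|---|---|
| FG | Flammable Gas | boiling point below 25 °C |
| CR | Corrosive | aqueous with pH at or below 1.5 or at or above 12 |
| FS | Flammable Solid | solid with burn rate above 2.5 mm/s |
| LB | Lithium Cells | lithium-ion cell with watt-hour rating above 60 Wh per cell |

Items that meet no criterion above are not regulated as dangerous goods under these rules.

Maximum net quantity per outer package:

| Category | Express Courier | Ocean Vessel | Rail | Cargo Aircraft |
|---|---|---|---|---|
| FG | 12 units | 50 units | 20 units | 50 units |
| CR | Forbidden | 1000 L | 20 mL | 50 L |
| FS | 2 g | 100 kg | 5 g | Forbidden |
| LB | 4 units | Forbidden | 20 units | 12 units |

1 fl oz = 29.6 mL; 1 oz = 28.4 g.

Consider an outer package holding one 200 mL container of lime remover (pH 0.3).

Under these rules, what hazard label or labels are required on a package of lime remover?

pH 0.3 meets the Category CR criterion (Corrosive), so the lime remover is Category CR.
Only the Category CR label is required.

Category CR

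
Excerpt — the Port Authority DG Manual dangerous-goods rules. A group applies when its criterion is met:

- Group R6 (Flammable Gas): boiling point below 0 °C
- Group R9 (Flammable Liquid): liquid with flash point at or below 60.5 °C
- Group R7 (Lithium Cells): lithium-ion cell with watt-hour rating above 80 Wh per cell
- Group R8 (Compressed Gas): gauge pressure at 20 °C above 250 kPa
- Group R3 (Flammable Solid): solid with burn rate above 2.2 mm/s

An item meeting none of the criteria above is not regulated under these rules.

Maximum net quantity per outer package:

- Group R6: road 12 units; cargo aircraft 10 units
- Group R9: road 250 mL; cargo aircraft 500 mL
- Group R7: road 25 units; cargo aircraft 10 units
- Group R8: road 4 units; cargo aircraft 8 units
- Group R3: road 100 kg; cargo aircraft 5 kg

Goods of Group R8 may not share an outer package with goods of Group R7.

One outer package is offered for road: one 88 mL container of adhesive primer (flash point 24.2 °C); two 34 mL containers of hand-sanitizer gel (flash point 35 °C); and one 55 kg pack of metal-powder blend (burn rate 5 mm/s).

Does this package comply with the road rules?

Yes

With flash point 24.2 °C (≤ 60.5 °C), the adhesive primer falls in Group R9.
Flash point 35 °C meets the Group R9 criterion (Flammable Liquid), so the hand-sanitizer gel is Group R9.
With burn rate 5 mm/s (> 2.2 mm/s), the metal-powder blend falls in Group R3.
Group R9 net quantity: 88 mL + (two 34 mL containers = 68 mL) = 156 mL.
156 mL is within the road limit of 250 mL for Group R9.
Group R3 quantity: 55 kg.
55 kg ≤ 100 kg (road limit, Group R3) — within limit.
The segregation rule (Group R8 with Group R7) does not apply to Group R9 with Group R3.
Every hazard group is within its road limit and no segregation rule is violated.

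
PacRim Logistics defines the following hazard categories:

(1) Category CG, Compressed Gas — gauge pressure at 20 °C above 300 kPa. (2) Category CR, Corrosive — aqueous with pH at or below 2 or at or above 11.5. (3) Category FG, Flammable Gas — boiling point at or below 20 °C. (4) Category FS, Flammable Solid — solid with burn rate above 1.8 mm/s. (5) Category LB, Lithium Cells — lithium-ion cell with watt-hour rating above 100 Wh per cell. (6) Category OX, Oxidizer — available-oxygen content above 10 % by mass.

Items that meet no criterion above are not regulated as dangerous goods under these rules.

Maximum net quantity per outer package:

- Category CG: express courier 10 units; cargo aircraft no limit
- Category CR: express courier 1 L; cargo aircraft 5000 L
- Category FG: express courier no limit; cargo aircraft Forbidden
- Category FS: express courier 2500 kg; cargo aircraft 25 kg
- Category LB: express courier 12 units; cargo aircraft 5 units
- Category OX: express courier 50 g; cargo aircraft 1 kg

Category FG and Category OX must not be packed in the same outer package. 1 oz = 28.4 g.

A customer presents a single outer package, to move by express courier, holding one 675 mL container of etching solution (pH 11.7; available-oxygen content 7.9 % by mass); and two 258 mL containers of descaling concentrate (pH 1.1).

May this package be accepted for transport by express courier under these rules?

No

pH 11.7 meets the Category CR criterion (Corrosive), so the etching solution is Category CR.
pH 1.1 meets the Category CR criterion (Corrosive), so the descaling concentrate is Category CR.
Category CR net quantity: 675 mL + (two 258 mL containers = 516 mL) = 1.191 L.
1.191 L exceeds the express courier limit of 1 L for Category CR.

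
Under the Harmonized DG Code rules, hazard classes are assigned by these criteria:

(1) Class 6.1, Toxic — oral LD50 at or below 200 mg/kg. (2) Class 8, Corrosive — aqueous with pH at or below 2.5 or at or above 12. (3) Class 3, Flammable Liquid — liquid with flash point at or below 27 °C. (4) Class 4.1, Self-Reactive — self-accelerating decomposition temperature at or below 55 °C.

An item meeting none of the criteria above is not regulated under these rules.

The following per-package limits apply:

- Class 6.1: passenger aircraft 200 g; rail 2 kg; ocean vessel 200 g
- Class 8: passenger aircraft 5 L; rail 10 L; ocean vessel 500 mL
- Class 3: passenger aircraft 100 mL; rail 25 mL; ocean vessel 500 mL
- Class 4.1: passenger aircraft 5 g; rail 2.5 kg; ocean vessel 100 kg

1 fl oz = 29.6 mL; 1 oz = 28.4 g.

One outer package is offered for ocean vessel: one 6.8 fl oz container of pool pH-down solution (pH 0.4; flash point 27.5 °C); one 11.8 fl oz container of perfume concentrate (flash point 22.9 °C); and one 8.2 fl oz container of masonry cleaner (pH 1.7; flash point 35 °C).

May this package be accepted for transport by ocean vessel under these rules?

pH 0.4 meets the Class 8 criterion (Corrosive), so the pool pH-down solution is Class 8.
With flash point 22.9 °C (≤ 27 °C), the perfume concentrate falls in Class 3.
Masonry cleaner: pH 1.7 ≤ 2.5 → Class 8 (Corrosive).
Class 8 net quantity: (one 6.8 fl oz container = 201.28 mL) + (one 8.2 fl oz container = 242.72 mL) = 444 mL.
444 mL is within the ocean vessel limit of 500 mL for Class 8.
Class 3 quantity: one 11.8 fl oz container = 349.28 mL.
349.28 mL is within the ocean vessel limit of 500 mL for Class 3.
Every hazard class is within its ocean vessel limit and no segregation rule is violated.

Yes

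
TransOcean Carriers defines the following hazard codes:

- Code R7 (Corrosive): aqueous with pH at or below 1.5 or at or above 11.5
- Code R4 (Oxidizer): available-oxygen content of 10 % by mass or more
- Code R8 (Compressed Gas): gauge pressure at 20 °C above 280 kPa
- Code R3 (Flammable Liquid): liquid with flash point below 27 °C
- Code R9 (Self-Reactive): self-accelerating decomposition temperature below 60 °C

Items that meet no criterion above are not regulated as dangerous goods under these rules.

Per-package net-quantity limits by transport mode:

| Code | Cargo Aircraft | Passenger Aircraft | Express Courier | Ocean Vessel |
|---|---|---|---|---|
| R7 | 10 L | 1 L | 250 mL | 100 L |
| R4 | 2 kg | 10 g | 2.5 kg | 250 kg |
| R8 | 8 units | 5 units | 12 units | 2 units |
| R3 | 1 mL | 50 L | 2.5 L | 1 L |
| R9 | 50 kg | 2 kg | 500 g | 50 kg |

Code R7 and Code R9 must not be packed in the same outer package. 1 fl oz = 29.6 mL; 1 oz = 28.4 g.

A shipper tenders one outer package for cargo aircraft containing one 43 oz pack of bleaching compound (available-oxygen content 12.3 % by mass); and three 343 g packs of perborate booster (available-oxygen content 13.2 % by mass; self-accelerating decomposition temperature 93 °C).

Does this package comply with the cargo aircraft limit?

No

With available-oxygen content 12.3 % by mass (≥ 10 % by mass), the bleaching compound falls in Code R4.
Perborate booster: available-oxygen content 13.2 % by mass ≥ 10 % by mass → Code R4 (Oxidizer).
Code R4 net quantity: (one 43 oz pack = 1221.2 g) + (three 343 g packs = 1.029 kg) = 2250.2 g.
2250.2 g > 2 kg (cargo aircraft limit, Code R4) — over the limit.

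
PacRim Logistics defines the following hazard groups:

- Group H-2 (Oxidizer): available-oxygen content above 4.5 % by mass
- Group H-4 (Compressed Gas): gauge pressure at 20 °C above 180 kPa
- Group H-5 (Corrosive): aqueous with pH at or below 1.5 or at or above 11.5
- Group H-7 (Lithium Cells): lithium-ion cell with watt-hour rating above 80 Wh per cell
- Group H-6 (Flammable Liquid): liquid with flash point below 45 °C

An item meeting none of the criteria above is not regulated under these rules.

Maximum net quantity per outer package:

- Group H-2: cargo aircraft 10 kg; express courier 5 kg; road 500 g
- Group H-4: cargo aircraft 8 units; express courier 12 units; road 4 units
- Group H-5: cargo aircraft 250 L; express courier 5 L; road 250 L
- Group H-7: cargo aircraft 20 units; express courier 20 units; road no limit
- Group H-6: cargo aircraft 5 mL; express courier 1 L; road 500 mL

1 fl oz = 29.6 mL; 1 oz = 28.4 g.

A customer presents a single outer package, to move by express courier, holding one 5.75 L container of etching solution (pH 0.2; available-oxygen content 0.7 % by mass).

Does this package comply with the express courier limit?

Etching solution: pH 0.2 ≤ 1.5 → Group H-5 (Corrosive).
Group H-5 quantity: 5.75 L.
5.75 L > 5 L (express courier limit, Group H-5) — over the limit.

No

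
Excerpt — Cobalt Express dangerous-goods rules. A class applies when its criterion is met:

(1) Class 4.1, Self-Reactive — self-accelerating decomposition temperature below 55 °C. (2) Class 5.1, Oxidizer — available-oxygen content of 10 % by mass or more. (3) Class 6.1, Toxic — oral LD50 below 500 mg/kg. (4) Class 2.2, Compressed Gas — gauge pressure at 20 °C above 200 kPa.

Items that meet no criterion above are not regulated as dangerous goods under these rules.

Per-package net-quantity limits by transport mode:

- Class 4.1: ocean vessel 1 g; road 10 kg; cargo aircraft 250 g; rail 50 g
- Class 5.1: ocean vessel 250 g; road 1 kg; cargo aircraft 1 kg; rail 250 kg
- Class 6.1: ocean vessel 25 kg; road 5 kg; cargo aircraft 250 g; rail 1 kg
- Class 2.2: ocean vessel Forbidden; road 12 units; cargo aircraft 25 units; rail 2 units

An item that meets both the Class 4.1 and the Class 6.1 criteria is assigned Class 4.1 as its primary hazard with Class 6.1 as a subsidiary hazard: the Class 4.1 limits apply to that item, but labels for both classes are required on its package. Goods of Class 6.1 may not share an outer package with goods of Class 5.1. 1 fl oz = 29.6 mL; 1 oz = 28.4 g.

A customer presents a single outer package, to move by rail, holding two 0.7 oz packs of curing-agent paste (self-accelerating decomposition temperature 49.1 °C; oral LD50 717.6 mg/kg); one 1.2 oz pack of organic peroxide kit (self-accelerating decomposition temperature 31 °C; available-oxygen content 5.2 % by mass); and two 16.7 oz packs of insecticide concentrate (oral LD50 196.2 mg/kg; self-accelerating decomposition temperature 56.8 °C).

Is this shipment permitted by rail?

No

The curing-agent paste has self-accelerating decomposition temperature 49.1 °C, which is < 55 °C, so it is Class 4.1 (Self-Reactive).
The organic peroxide kit has self-accelerating decomposition temperature 31 °C, which is < 55 °C, so it is Class 4.1 (Self-Reactive).
Oral LD50 196.2 mg/kg meets the Class 6.1 criterion (Toxic), so the insecticide concentrate is Class 6.1.
Total Class 4.1: (two 0.7 oz packs = 39.76 g) + (one 1.2 oz pack = 34.08 g) = 73.84 g.
That exceeds the Class 4.1 rail limit of 50 g.
Class 6.1 quantity: two 16.7 oz packs = 948.56 g.
948.56 g ≤ 1 kg (rail limit, Class 6.1) — within limit.
The segregation rule (Class 6.1 with Class 5.1) does not apply to Class 4.1 with Class 6.1.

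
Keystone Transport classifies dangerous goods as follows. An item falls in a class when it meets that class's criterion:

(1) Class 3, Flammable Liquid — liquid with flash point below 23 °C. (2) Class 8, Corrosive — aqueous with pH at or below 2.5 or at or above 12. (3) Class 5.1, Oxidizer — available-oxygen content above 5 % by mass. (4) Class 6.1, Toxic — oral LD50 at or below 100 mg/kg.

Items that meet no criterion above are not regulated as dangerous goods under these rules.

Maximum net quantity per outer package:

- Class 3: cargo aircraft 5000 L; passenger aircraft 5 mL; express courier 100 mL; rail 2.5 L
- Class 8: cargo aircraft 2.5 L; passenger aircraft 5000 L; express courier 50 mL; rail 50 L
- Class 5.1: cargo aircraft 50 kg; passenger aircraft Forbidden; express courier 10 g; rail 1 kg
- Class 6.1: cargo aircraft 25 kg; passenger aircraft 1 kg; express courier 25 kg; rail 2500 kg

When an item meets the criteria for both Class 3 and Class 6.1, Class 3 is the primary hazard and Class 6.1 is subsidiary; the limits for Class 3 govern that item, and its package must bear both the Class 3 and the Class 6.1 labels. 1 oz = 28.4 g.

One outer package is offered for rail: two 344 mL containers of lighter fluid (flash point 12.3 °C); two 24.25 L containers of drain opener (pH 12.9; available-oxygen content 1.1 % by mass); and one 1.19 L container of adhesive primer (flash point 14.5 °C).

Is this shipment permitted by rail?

Yes

With flash point 12.3 °C (< 23 °C), the lighter fluid falls in Class 3.
Drain opener: pH 12.9 ≥ 12 → Class 8 (Corrosive).
With flash point 14.5 °C (< 23 °C), the adhesive primer falls in Class 3.
Total Class 3: (two 344 mL containers = 688 mL) + 1.19 L = 1.878 L.
That is within the Class 3 rail limit of 2.5 L.
Class 8 quantity: two 24.25 L containers = 48.5 L.
48.5 L is within the rail limit of 50 L for Class 8.
Every hazard class is within its rail limit and no segregation rule is violated.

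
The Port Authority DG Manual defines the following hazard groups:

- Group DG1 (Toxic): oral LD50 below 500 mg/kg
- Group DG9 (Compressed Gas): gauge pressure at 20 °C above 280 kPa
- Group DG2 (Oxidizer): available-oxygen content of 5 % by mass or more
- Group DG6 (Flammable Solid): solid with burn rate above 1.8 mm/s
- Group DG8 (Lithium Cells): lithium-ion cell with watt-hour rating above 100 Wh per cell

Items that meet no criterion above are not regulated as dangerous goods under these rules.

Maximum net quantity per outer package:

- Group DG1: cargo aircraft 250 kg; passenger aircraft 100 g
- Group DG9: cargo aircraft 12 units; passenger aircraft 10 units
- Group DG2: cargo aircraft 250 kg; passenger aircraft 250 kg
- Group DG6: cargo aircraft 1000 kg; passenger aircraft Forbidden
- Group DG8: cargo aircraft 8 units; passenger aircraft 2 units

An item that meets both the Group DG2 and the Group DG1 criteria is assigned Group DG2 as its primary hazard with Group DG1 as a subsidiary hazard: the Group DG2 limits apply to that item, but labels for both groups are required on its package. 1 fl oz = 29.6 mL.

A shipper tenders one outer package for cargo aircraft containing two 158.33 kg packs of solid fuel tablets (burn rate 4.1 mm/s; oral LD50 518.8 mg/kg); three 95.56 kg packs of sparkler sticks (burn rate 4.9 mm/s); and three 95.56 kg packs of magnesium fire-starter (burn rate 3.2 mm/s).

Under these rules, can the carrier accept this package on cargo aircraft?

Yes

The solid fuel tablets have burn rate 4.1 mm/s, which is > 1.8 mm/s, so they are Group DG6 (Flammable Solid).
With burn rate 4.9 mm/s (> 1.8 mm/s), the sparkler sticks fall in Group DG6.
With burn rate 3.2 mm/s (> 1.8 mm/s), the magnesium fire-starter falls in Group DG6.
Total Group DG6: (two 158.33 kg packs = 316.66 kg) + (three 95.56 kg packs = 286.68 kg) + (three 95.56 kg packs = 286.68 kg) = 890.02 kg.
890.02 kg is within the cargo aircraft limit of 1000 kg for Group DG6.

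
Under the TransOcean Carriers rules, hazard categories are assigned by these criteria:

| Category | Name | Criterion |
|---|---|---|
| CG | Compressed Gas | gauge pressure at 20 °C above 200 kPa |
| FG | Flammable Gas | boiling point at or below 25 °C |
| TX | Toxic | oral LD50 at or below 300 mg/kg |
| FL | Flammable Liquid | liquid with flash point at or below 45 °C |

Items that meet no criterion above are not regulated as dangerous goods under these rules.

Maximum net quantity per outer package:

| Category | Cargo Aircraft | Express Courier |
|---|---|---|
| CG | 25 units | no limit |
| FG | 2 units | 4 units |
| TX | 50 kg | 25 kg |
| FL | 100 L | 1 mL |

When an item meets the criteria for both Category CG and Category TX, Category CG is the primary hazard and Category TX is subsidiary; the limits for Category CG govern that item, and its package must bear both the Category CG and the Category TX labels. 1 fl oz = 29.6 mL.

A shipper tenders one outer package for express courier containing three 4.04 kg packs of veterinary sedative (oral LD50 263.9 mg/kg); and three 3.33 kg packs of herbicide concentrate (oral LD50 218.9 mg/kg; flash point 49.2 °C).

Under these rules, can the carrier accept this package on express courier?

Yes

The veterinary sedative has oral LD50 263.9 mg/kg, which is ≤ 300 mg/kg, so it is Category TX (Toxic).
Oral LD50 218.9 mg/kg meets the Category TX criterion (Toxic), so the herbicide concentrate is Category TX.
Total Category TX: (three 4.04 kg packs = 12.12 kg) + (three 3.33 kg packs = 9.99 kg) = 22.11 kg.
22.11 kg ≤ 25 kg (express courier limit, Category TX) — within limit.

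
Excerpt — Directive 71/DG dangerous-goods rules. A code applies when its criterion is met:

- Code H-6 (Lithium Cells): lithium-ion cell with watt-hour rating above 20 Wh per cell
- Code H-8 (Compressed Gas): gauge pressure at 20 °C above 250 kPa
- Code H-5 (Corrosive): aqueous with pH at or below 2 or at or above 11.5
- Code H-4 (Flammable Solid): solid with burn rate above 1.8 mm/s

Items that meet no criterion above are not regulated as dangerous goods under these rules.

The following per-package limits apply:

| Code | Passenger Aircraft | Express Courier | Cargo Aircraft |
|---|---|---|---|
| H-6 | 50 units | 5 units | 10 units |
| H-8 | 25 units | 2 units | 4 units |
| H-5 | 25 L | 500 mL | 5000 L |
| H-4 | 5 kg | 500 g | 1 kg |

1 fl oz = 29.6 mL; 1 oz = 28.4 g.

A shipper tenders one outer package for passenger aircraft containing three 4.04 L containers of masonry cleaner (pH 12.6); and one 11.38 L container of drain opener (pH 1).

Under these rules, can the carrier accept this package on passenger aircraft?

Yes

With pH 12.6 (≥ 11.5), the masonry cleaner falls in Code H-5.
Drain opener: pH 1 ≤ 2 → Code H-5 (Corrosive).
Code H-5 net quantity: (three 4.04 L containers = 12.12 L) + 11.38 L = 23.5 L.
23.5 L ≤ 25 L (passenger aircraft limit, Code H-5) — within limit.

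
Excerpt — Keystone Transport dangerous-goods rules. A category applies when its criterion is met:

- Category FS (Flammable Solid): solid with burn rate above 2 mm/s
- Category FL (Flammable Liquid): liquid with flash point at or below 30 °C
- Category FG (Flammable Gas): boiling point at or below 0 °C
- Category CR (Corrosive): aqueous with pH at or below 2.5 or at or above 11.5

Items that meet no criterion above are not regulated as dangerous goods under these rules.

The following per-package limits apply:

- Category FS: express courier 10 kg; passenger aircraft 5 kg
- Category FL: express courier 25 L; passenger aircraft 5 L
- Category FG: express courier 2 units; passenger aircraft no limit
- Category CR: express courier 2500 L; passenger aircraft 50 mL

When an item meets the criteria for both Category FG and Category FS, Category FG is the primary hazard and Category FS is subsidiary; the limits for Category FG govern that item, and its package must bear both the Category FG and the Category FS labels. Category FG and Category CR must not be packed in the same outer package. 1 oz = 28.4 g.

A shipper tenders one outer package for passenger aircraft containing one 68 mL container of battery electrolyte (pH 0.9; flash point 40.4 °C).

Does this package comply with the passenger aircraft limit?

With pH 0.9 (≤ 2.5), the battery electrolyte falls in Category CR.
Category CR quantity: 68 mL.
68 mL exceeds the passenger aircraft limit of 50 mL for Category CR.

No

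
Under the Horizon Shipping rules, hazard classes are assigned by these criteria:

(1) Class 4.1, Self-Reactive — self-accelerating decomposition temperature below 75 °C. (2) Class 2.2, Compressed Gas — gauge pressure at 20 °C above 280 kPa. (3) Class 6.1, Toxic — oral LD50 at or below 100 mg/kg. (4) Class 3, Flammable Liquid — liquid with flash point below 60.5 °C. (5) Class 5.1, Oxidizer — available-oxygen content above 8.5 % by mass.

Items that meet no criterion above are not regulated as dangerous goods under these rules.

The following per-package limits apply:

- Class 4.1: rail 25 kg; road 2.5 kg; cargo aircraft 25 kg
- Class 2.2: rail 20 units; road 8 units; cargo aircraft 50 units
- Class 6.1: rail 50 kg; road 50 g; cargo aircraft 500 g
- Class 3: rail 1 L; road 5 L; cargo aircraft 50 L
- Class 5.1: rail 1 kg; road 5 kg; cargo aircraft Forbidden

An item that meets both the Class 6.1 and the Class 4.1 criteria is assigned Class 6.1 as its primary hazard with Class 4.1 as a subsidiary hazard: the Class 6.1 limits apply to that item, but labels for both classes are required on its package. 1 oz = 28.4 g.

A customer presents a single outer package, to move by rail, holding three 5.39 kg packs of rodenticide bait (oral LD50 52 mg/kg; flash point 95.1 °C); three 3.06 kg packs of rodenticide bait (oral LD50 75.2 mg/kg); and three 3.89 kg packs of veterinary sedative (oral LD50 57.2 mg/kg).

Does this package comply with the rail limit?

Yes

With oral LD50 52 mg/kg (≤ 100 mg/kg), the rodenticide bait falls in Class 6.1.
Rodenticide bait: oral LD50 75.2 mg/kg ≤ 100 mg/kg → Class 6.1 (Toxic).
Veterinary sedative: oral LD50 57.2 mg/kg ≤ 100 mg/kg → Class 6.1 (Toxic).
Total Class 6.1: (three 5.39 kg packs = 16.17 kg) + (three 3.06 kg packs = 9.18 kg) + (three 3.89 kg packs = 11.67 kg) = 37.02 kg.
37.02 kg is within the rail limit of 50 kg for Class 6.1.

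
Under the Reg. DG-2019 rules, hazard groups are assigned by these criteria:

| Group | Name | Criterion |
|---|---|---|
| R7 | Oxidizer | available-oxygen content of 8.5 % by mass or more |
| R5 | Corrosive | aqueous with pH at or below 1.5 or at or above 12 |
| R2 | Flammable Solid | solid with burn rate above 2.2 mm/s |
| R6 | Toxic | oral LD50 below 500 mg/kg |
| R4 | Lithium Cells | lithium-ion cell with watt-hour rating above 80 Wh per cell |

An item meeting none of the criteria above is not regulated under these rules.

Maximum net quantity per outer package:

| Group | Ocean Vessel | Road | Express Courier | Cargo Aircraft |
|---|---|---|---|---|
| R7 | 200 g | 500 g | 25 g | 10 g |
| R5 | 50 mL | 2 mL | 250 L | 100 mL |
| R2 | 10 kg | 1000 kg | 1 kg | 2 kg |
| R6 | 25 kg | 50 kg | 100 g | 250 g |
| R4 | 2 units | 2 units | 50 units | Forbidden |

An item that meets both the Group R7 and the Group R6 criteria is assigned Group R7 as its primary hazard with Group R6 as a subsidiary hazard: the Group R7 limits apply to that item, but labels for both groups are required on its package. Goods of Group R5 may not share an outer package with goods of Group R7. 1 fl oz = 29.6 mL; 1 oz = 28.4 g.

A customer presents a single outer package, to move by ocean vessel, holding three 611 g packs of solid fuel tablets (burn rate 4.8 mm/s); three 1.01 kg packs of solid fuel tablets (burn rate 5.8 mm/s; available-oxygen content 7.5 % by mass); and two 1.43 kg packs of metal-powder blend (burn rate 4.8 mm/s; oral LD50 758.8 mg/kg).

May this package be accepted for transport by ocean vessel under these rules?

Yes

The solid fuel tablets have burn rate 4.8 mm/s, which is > 2.2 mm/s, so they are Group R2 (Flammable Solid).
Solid fuel tablets: burn rate 5.8 mm/s > 2.2 mm/s → Group R2 (Flammable Solid).
The metal-powder blend has burn rate 4.8 mm/s, which is > 2.2 mm/s, so it is Group R2 (Flammable Solid).
Total Group R2: (three 611 g packs = 1.833 kg) + (three 1.01 kg packs = 3.03 kg) + (two 1.43 kg packs = 2.86 kg) = 7.723 kg.
That is within the Group R2 ocean vessel limit of 10 kg.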